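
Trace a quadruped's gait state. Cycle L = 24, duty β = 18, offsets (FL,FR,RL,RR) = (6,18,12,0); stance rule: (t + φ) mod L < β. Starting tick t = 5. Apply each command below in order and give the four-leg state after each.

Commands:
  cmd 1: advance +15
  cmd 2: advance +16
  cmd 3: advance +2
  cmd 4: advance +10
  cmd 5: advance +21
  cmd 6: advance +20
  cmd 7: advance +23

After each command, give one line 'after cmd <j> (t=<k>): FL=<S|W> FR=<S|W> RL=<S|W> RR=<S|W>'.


start t=5: FL=S FR=W RL=S RR=S
cmd 1: advance +15 → t=20, phase=(2,14,8,20) → FL=S FR=S RL=S RR=W
cmd 2: advance +16 → t=36, phase=(18,6,0,12) → FL=W FR=S RL=S RR=S
cmd 3: advance +2 → t=38, phase=(20,8,2,14) → FL=W FR=S RL=S RR=S
cmd 4: advance +10 → t=48, phase=(6,18,12,0) → FL=S FR=W RL=S RR=S
cmd 5: advance +21 → t=69, phase=(3,15,9,21) → FL=S FR=S RL=S RR=W
cmd 6: advance +20 → t=89, phase=(23,11,5,17) → FL=W FR=S RL=S RR=S
cmd 7: advance +23 → t=112, phase=(22,10,4,16) → FL=W FR=S RL=S RR=S

after cmd 1 (t=20): FL=S FR=S RL=S RR=W
after cmd 2 (t=36): FL=W FR=S RL=S RR=S
after cmd 3 (t=38): FL=W FR=S RL=S RR=S
after cmd 4 (t=48): FL=S FR=W RL=S RR=S
after cmd 5 (t=69): FL=S FR=S RL=S RR=W
after cmd 6 (t=89): FL=W FR=S RL=S RR=S
after cmd 7 (t=112): FL=W FR=S RL=S RR=S


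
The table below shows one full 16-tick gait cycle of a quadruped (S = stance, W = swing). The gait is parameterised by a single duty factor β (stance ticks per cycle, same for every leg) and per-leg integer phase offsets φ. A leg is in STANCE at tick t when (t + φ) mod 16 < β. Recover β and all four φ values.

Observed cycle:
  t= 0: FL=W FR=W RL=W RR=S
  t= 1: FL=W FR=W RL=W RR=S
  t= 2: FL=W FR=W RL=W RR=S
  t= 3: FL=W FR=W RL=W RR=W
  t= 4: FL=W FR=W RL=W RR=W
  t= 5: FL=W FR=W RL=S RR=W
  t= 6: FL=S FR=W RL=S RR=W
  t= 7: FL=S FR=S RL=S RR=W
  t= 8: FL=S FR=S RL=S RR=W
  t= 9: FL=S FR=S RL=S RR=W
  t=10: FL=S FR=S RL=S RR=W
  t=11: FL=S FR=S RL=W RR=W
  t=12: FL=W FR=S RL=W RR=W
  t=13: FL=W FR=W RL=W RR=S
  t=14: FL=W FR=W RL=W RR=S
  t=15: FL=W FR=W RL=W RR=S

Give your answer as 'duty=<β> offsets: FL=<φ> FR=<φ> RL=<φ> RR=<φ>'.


duty=6 offsets: FL=10 FR=9 RL=11 RR=3

duty β = stance ticks per leg = 6
FL: stance ticks = 6; W→S at t=6 → φ=10
FR: stance ticks = 6; W→S at t=7 → φ=9
RL: stance ticks = 6; W→S at t=5 → φ=11
RR: stance ticks = 6; W→S at t=13 → φ=3


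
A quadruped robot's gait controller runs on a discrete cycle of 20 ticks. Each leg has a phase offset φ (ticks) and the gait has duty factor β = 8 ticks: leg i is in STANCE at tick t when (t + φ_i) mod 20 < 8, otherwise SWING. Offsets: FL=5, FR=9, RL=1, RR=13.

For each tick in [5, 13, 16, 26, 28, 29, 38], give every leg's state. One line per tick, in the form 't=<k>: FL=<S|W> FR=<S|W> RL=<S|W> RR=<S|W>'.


t=5: phase=(10,14,6,18) vs β=8 → FL=W FR=W RL=S RR=W
t=13: phase=(18,2,14,6) vs β=8 → FL=W FR=S RL=W RR=S
t=16: phase=(1,5,17,9) vs β=8 → FL=S FR=S RL=W RR=W
t=26: phase=(11,15,7,19) vs β=8 → FL=W FR=W RL=S RR=W
t=28: phase=(13,17,9,1) vs β=8 → FL=W FR=W RL=W RR=S
t=29: phase=(14,18,10,2) vs β=8 → FL=W FR=W RL=W RR=S
t=38: phase=(3,7,19,11) vs β=8 → FL=S FR=S RL=W RR=W

t=5: FL=W FR=W RL=S RR=W
t=13: FL=W FR=S RL=W RR=S
t=16: FL=S FR=S RL=W RR=W
t=26: FL=W FR=W RL=S RR=W
t=28: FL=W FR=W RL=W RR=S
t=29: FL=W FR=W RL=W RR=S
t=38: FL=S FR=S RL=W RR=W


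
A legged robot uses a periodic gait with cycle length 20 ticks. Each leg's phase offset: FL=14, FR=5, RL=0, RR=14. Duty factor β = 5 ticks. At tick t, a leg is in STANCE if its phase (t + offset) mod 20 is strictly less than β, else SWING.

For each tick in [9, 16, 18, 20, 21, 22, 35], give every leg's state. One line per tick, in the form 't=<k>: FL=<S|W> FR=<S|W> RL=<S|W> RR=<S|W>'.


t=9: FL=S FR=W RL=W RR=S
t=16: FL=W FR=S RL=W RR=W
t=18: FL=W FR=S RL=W RR=W
t=20: FL=W FR=W RL=S RR=W
t=21: FL=W FR=W RL=S RR=W
t=22: FL=W FR=W RL=S RR=W
t=35: FL=W FR=S RL=W RR=W

t=9: phase=(3,14,9,3) vs β=5 → FL=S FR=W RL=W RR=S
t=16: phase=(10,1,16,10) vs β=5 → FL=W FR=S RL=W RR=W
t=18: phase=(12,3,18,12) vs β=5 → FL=W FR=S RL=W RR=W
t=20: phase=(14,5,0,14) vs β=5 → FL=W FR=W RL=S RR=W
t=21: phase=(15,6,1,15) vs β=5 → FL=W FR=W RL=S RR=W
t=22: phase=(16,7,2,16) vs β=5 → FL=W FR=W RL=S RR=W
t=35: phase=(9,0,15,9) vs β=5 → FL=W FR=S RL=W RR=W


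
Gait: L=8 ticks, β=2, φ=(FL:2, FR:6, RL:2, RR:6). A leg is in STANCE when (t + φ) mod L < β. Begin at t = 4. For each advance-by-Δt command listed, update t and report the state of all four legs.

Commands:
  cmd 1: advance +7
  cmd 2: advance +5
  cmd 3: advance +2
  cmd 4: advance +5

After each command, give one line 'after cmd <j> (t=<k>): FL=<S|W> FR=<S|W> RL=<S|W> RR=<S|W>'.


after cmd 1 (t=11): FL=W FR=S RL=W RR=S
after cmd 2 (t=16): FL=W FR=W RL=W RR=W
after cmd 3 (t=18): FL=W FR=S RL=W RR=S
after cmd 4 (t=23): FL=S FR=W RL=S RR=W

start t=4: FL=W FR=W RL=W RR=W
cmd 1: advance +7 → t=11, phase=(5,1,5,1) → FL=W FR=S RL=W RR=S
cmd 2: advance +5 → t=16, phase=(2,6,2,6) → FL=W FR=W RL=W RR=W
cmd 3: advance +2 → t=18, phase=(4,0,4,0) → FL=W FR=S RL=W RR=S
cmd 4: advance +5 → t=23, phase=(1,5,1,5) → FL=S FR=W RL=S RR=W


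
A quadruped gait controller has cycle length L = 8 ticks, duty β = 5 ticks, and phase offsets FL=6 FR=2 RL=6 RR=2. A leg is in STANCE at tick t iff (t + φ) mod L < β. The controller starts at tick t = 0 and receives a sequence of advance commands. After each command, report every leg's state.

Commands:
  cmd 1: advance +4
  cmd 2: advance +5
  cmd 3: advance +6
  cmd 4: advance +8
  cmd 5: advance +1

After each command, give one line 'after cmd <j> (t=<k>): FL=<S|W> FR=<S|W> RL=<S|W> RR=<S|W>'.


after cmd 1 (t=4): FL=S FR=W RL=S RR=W
after cmd 2 (t=9): FL=W FR=S RL=W RR=S
after cmd 3 (t=15): FL=W FR=S RL=W RR=S
after cmd 4 (t=23): FL=W FR=S RL=W RR=S
after cmd 5 (t=24): FL=W FR=S RL=W RR=S

start t=0: FL=W FR=S RL=W RR=S
cmd 1: advance +4 → t=4, phase=(2,6,2,6) → FL=S FR=W RL=S RR=W
cmd 2: advance +5 → t=9, phase=(7,3,7,3) → FL=W FR=S RL=W RR=S
cmd 3: advance +6 → t=15, phase=(5,1,5,1) → FL=W FR=S RL=W RR=S
cmd 4: advance +8 → t=23, phase=(5,1,5,1) → FL=W FR=S RL=W RR=S
cmd 5: advance +1 → t=24, phase=(6,2,6,2) → FL=W FR=S RL=W RR=S


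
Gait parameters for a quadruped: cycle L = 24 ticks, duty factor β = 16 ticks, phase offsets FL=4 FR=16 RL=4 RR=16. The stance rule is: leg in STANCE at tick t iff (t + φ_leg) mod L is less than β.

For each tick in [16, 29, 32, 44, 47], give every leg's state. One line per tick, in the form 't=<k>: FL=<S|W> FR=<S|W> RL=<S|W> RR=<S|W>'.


t=16: phase=(20,8,20,8) vs β=16 → FL=W FR=S RL=W RR=S
t=29: phase=(9,21,9,21) vs β=16 → FL=S FR=W RL=S RR=W
t=32: phase=(12,0,12,0) vs β=16 → FL=S FR=S RL=S RR=S
t=44: phase=(0,12,0,12) vs β=16 → FL=S FR=S RL=S RR=S
t=47: phase=(3,15,3,15) vs β=16 → FL=S FR=S RL=S RR=S

t=16: FL=W FR=S RL=W RR=S
t=29: FL=S FR=W RL=S RR=W
t=32: FL=S FR=S RL=S RR=S
t=44: FL=S FR=S RL=S RR=S
t=47: FL=S FR=S RL=S RR=S


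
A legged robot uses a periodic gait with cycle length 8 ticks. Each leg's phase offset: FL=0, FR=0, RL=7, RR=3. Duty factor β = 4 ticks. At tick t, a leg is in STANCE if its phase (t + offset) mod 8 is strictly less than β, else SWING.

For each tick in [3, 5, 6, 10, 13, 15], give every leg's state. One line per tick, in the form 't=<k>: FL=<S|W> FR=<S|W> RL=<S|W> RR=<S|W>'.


t=3: FL=S FR=S RL=S RR=W
t=5: FL=W FR=W RL=W RR=S
t=6: FL=W FR=W RL=W RR=S
t=10: FL=S FR=S RL=S RR=W
t=13: FL=W FR=W RL=W RR=S
t=15: FL=W FR=W RL=W RR=S

t=3: phase=(3,3,2,6) vs β=4 → FL=S FR=S RL=S RR=W
t=5: phase=(5,5,4,0) vs β=4 → FL=W FR=W RL=W RR=S
t=6: phase=(6,6,5,1) vs β=4 → FL=W FR=W RL=W RR=S
t=10: phase=(2,2,1,5) vs β=4 → FL=S FR=S RL=S RR=W
t=13: phase=(5,5,4,0) vs β=4 → FL=W FR=W RL=W RR=S
t=15: phase=(7,7,6,2) vs β=4 → FL=W FR=W RL=W RR=S


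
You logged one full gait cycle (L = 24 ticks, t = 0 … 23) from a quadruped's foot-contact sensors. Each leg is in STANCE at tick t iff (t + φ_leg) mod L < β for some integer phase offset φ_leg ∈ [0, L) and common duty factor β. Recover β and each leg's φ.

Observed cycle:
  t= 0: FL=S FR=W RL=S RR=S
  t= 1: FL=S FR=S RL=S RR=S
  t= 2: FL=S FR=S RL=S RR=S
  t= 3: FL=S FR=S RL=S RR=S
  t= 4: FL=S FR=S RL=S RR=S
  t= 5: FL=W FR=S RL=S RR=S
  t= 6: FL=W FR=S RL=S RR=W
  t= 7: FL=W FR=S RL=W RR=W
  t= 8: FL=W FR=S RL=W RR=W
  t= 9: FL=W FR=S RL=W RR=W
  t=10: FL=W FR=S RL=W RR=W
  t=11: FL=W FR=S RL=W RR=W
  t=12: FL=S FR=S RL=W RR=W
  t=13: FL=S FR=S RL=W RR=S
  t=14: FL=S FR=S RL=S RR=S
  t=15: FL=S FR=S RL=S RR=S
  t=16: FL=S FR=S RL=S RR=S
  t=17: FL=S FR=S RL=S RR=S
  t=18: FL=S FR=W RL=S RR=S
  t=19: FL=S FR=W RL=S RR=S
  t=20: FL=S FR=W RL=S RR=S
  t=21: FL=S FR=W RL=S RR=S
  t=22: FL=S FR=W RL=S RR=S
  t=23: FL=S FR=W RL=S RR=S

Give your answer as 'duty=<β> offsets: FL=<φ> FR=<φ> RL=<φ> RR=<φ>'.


duty β = stance ticks per leg = 17
FL: stance ticks = 17; W→S at t=12 → φ=12
FR: stance ticks = 17; W→S at t=1 → φ=23
RL: stance ticks = 17; W→S at t=14 → φ=10
RR: stance ticks = 17; W→S at t=13 → φ=11

duty=17 offsets: FL=12 FR=23 RL=10 RR=11


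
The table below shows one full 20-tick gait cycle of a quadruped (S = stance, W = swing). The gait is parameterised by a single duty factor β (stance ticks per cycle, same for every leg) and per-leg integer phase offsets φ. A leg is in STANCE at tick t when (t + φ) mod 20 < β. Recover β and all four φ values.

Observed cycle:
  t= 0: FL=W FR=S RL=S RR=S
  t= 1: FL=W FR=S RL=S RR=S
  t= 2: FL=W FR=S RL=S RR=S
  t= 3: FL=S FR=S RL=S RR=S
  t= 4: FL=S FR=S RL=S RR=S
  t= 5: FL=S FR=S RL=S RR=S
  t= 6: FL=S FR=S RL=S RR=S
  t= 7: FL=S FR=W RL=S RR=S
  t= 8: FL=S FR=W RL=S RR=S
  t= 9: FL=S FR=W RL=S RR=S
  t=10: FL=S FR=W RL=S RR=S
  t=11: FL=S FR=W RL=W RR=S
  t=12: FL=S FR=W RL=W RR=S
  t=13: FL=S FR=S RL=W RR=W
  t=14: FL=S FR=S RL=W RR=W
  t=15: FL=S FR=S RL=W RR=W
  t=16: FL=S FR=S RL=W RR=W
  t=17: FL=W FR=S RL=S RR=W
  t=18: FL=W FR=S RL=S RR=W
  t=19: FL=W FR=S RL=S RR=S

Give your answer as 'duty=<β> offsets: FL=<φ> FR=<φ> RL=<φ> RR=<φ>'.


duty=14 offsets: FL=17 FR=7 RL=3 RR=1

duty β = stance ticks per leg = 14
FL: stance ticks = 14; W→S at t=3 → φ=17
FR: stance ticks = 14; W→S at t=13 → φ=7
RL: stance ticks = 14; W→S at t=17 → φ=3
RR: stance ticks = 14; W→S at t=19 → φ=1


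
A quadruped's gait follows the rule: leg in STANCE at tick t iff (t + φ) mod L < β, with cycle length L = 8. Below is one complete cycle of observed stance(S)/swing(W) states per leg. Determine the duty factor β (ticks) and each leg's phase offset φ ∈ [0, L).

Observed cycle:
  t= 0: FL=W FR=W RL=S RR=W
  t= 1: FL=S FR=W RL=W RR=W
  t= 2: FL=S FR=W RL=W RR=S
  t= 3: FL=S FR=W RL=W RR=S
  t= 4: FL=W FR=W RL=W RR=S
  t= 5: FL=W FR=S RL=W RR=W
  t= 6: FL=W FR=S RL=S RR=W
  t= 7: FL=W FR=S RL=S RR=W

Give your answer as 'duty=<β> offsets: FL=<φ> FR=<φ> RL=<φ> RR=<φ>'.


duty β = stance ticks per leg = 3
FL: stance ticks = 3; W→S at t=1 → φ=7
FR: stance ticks = 3; W→S at t=5 → φ=3
RL: stance ticks = 3; W→S at t=6 → φ=2
RR: stance ticks = 3; W→S at t=2 → φ=6

duty=3 offsets: FL=7 FR=3 RL=2 RR=6


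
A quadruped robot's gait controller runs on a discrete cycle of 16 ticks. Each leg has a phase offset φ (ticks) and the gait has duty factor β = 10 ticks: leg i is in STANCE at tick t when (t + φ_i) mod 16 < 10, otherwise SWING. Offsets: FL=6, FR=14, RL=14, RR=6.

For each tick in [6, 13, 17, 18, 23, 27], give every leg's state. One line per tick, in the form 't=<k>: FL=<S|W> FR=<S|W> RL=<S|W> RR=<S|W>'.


t=6: FL=W FR=S RL=S RR=W
t=13: FL=S FR=W RL=W RR=S
t=17: FL=S FR=W RL=W RR=S
t=18: FL=S FR=S RL=S RR=S
t=23: FL=W FR=S RL=S RR=W
t=27: FL=S FR=S RL=S RR=S

t=6: phase=(12,4,4,12) vs β=10 → FL=W FR=S RL=S RR=W
t=13: phase=(3,11,11,3) vs β=10 → FL=S FR=W RL=W RR=S
t=17: phase=(7,15,15,7) vs β=10 → FL=S FR=W RL=W RR=S
t=18: phase=(8,0,0,8) vs β=10 → FL=S FR=S RL=S RR=S
t=23: phase=(13,5,5,13) vs β=10 → FL=W FR=S RL=S RR=W
t=27: phase=(1,9,9,1) vs β=10 → FL=S FR=S RL=S RR=S


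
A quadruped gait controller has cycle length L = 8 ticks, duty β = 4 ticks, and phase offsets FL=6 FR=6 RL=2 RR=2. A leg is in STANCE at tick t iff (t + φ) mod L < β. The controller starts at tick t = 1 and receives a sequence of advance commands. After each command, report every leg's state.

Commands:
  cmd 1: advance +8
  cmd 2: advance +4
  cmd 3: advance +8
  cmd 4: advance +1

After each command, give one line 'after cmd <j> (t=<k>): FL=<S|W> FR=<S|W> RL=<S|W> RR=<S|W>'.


start t=1: FL=W FR=W RL=S RR=S
cmd 1: advance +8 → t=9, phase=(7,7,3,3) → FL=W FR=W RL=S RR=S
cmd 2: advance +4 → t=13, phase=(3,3,7,7) → FL=S FR=S RL=W RR=W
cmd 3: advance +8 → t=21, phase=(3,3,7,7) → FL=S FR=S RL=W RR=W
cmd 4: advance +1 → t=22, phase=(4,4,0,0) → FL=W FR=W RL=S RR=S

after cmd 1 (t=9): FL=W FR=W RL=S RR=S
after cmd 2 (t=13): FL=S FR=S RL=W RR=W
after cmd 3 (t=21): FL=S FR=S RL=W RR=W
after cmd 4 (t=22): FL=W FR=W RL=S RR=S


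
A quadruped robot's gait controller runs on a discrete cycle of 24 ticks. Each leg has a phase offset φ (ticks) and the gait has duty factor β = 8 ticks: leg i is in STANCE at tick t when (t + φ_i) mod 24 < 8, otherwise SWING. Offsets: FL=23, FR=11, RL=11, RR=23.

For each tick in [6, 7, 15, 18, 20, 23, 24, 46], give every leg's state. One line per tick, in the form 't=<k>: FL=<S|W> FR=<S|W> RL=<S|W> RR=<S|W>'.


t=6: FL=S FR=W RL=W RR=S
t=7: FL=S FR=W RL=W RR=S
t=15: FL=W FR=S RL=S RR=W
t=18: FL=W FR=S RL=S RR=W
t=20: FL=W FR=S RL=S RR=W
t=23: FL=W FR=W RL=W RR=W
t=24: FL=W FR=W RL=W RR=W
t=46: FL=W FR=W RL=W RR=W

t=6: phase=(5,17,17,5) vs β=8 → FL=S FR=W RL=W RR=S
t=7: phase=(6,18,18,6) vs β=8 → FL=S FR=W RL=W RR=S
t=15: phase=(14,2,2,14) vs β=8 → FL=W FR=S RL=S RR=W
t=18: phase=(17,5,5,17) vs β=8 → FL=W FR=S RL=S RR=W
t=20: phase=(19,7,7,19) vs β=8 → FL=W FR=S RL=S RR=W
t=23: phase=(22,10,10,22) vs β=8 → FL=W FR=W RL=W RR=W
t=24: phase=(23,11,11,23) vs β=8 → FL=W FR=W RL=W RR=W
t=46: phase=(21,9,9,21) vs β=8 → FL=W FR=W RL=W RR=W


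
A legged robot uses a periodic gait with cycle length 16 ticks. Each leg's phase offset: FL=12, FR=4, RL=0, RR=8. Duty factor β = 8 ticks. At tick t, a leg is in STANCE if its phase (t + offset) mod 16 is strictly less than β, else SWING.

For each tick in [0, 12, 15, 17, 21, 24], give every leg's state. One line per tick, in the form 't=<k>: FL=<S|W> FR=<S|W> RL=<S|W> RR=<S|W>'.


t=0: FL=W FR=S RL=S RR=W
t=12: FL=W FR=S RL=W RR=S
t=15: FL=W FR=S RL=W RR=S
t=17: FL=W FR=S RL=S RR=W
t=21: FL=S FR=W RL=S RR=W
t=24: FL=S FR=W RL=W RR=S

t=0: phase=(12,4,0,8) vs β=8 → FL=W FR=S RL=S RR=W
t=12: phase=(8,0,12,4) vs β=8 → FL=W FR=S RL=W RR=S
t=15: phase=(11,3,15,7) vs β=8 → FL=W FR=S RL=W RR=S
t=17: phase=(13,5,1,9) vs β=8 → FL=W FR=S RL=S RR=W
t=21: phase=(1,9,5,13) vs β=8 → FL=S FR=W RL=S RR=W
t=24: phase=(4,12,8,0) vs β=8 → FL=S FR=W RL=W RR=S


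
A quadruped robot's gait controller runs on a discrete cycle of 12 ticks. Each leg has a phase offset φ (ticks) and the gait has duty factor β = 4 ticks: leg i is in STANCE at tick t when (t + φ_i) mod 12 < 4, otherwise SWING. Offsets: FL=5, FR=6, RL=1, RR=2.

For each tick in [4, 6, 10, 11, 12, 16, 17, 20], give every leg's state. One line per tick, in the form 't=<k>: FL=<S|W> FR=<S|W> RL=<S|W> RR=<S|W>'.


t=4: phase=(9,10,5,6) vs β=4 → FL=W FR=W RL=W RR=W
t=6: phase=(11,0,7,8) vs β=4 → FL=W FR=S RL=W RR=W
t=10: phase=(3,4,11,0) vs β=4 → FL=S FR=W RL=W RR=S
t=11: phase=(4,5,0,1) vs β=4 → FL=W FR=W RL=S RR=S
t=12: phase=(5,6,1,2) vs β=4 → FL=W FR=W RL=S RR=S
t=16: phase=(9,10,5,6) vs β=4 → FL=W FR=W RL=W RR=W
t=17: phase=(10,11,6,7) vs β=4 → FL=W FR=W RL=W RR=W
t=20: phase=(1,2,9,10) vs β=4 → FL=S FR=S RL=W RR=W

t=4: FL=W FR=W RL=W RR=W
t=6: FL=W FR=S RL=W RR=W
t=10: FL=S FR=W RL=W RR=S
t=11: FL=W FR=W RL=S RR=S
t=12: FL=W FR=W RL=S RR=S
t=16: FL=W FR=W RL=W RR=W
t=17: FL=W FR=W RL=W RR=W
t=20: FL=S FR=S RL=W RR=W


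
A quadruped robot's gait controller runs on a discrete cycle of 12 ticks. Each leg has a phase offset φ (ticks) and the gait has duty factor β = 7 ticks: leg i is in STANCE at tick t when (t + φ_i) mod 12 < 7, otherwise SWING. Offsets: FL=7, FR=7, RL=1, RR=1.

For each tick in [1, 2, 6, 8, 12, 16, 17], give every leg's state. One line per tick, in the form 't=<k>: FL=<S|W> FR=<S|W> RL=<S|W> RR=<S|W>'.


t=1: phase=(8,8,2,2) vs β=7 → FL=W FR=W RL=S RR=S
t=2: phase=(9,9,3,3) vs β=7 → FL=W FR=W RL=S RR=S
t=6: phase=(1,1,7,7) vs β=7 → FL=S FR=S RL=W RR=W
t=8: phase=(3,3,9,9) vs β=7 → FL=S FR=S RL=W RR=W
t=12: phase=(7,7,1,1) vs β=7 → FL=W FR=W RL=S RR=S
t=16: phase=(11,11,5,5) vs β=7 → FL=W FR=W RL=S RR=S
t=17: phase=(0,0,6,6) vs β=7 → FL=S FR=S RL=S RR=S

t=1: FL=W FR=W RL=S RR=S
t=2: FL=W FR=W RL=S RR=S
t=6: FL=S FR=S RL=W RR=W
t=8: FL=S FR=S RL=W RR=W
t=12: FL=W FR=W RL=S RR=S
t=16: FL=W FR=W RL=S RR=S
t=17: FL=S FR=S RL=S RR=S


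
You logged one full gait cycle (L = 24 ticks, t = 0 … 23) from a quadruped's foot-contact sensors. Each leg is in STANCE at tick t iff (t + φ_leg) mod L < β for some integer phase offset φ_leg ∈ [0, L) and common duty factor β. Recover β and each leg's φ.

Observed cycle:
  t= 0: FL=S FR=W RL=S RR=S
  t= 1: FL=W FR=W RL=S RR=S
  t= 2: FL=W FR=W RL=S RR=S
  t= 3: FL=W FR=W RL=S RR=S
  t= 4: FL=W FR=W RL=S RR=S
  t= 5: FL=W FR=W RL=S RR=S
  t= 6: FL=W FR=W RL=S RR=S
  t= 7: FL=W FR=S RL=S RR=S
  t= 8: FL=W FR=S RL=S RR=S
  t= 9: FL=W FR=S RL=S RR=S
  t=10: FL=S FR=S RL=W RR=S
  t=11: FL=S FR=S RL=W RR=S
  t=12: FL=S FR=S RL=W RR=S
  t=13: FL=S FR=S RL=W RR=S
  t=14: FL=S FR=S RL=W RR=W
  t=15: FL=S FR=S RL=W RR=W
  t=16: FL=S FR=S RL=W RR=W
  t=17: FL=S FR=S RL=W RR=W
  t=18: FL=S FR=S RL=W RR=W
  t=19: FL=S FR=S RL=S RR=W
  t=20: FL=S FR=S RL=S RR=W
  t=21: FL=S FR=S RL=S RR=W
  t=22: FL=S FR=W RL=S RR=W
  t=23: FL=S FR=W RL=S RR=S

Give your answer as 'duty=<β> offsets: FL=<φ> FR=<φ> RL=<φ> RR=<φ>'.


duty=15 offsets: FL=14 FR=17 RL=5 RR=1

duty β = stance ticks per leg = 15
FL: stance ticks = 15; W→S at t=10 → φ=14
FR: stance ticks = 15; W→S at t=7 → φ=17
RL: stance ticks = 15; W→S at t=19 → φ=5
RR: stance ticks = 15; W→S at t=23 → φ=1


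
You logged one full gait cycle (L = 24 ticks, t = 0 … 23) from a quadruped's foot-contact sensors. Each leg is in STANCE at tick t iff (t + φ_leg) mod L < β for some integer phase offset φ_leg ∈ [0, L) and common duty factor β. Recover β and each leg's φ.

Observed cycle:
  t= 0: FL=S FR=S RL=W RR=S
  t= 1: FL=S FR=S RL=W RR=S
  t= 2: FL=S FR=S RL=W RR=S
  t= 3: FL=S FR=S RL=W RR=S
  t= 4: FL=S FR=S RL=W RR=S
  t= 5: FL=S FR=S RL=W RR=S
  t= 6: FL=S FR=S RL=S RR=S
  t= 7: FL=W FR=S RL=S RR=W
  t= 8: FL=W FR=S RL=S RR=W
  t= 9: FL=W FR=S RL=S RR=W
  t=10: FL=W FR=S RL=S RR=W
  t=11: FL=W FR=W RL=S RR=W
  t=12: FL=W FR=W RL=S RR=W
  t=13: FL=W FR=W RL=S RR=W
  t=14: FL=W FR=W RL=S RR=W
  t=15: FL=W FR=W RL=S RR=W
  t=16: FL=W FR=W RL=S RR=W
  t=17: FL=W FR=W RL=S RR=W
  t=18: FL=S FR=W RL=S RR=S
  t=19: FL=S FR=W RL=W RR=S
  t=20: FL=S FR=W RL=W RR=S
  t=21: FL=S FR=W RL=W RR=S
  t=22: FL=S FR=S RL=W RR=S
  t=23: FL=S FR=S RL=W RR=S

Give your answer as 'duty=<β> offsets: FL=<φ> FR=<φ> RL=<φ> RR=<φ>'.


duty β = stance ticks per leg = 13
FL: stance ticks = 13; W→S at t=18 → φ=6
FR: stance ticks = 13; W→S at t=22 → φ=2
RL: stance ticks = 13; W→S at t=6 → φ=18
RR: stance ticks = 13; W→S at t=18 → φ=6

duty=13 offsets: FL=6 FR=2 RL=18 RR=6


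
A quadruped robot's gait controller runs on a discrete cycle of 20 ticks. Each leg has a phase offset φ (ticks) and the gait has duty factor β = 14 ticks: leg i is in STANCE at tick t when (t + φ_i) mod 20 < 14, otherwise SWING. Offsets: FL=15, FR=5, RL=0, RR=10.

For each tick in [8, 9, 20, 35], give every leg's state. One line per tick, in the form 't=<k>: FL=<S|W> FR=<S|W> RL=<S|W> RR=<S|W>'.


t=8: phase=(3,13,8,18) vs β=14 → FL=S FR=S RL=S RR=W
t=9: phase=(4,14,9,19) vs β=14 → FL=S FR=W RL=S RR=W
t=20: phase=(15,5,0,10) vs β=14 → FL=W FR=S RL=S RR=S
t=35: phase=(10,0,15,5) vs β=14 → FL=S FR=S RL=W RR=S

t=8: FL=S FR=S RL=S RR=W
t=9: FL=S FR=W RL=S RR=W
t=20: FL=W FR=S RL=S RR=S
t=35: FL=S FR=S RL=W RR=S


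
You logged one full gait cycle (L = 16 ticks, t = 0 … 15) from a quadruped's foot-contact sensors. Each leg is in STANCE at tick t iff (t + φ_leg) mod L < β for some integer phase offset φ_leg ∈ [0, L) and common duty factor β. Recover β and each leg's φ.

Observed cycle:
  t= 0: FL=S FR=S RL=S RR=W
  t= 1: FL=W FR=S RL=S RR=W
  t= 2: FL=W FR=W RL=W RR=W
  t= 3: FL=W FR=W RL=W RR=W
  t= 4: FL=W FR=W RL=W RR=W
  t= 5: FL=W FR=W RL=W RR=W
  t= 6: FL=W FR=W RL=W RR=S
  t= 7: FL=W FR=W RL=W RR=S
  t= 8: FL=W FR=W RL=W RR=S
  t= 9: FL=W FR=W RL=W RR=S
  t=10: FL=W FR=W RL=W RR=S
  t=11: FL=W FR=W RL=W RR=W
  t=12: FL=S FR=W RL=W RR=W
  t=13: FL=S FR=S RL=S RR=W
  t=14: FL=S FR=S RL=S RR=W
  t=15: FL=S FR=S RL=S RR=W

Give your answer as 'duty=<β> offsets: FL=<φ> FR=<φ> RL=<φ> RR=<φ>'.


duty=5 offsets: FL=4 FR=3 RL=3 RR=10

duty β = stance ticks per leg = 5
FL: stance ticks = 5; W→S at t=12 → φ=4
FR: stance ticks = 5; W→S at t=13 → φ=3
RL: stance ticks = 5; W→S at t=13 → φ=3
RR: stance ticks = 5; W→S at t=6 → φ=10


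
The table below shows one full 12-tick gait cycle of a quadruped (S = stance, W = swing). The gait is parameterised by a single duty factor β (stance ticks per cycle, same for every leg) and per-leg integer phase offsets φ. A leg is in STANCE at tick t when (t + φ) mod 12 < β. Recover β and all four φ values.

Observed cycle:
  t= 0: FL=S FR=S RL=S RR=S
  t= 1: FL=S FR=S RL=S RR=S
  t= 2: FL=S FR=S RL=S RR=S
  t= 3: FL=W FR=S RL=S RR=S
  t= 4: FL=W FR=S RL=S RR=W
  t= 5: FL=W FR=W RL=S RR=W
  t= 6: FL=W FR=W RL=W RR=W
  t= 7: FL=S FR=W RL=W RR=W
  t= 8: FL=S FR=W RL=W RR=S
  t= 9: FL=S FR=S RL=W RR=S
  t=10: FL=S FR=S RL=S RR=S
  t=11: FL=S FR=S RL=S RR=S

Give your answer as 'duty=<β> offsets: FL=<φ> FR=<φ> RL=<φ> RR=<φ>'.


duty β = stance ticks per leg = 8
FL: stance ticks = 8; W→S at t=7 → φ=5
FR: stance ticks = 8; W→S at t=9 → φ=3
RL: stance ticks = 8; W→S at t=10 → φ=2
RR: stance ticks = 8; W→S at t=8 → φ=4

duty=8 offsets: FL=5 FR=3 RL=2 RR=4


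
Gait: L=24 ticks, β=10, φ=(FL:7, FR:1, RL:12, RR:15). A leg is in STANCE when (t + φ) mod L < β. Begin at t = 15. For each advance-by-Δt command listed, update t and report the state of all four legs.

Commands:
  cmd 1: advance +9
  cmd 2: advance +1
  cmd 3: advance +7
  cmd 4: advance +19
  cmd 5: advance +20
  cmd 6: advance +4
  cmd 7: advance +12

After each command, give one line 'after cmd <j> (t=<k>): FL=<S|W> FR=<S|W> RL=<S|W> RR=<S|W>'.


after cmd 1 (t=24): FL=S FR=S RL=W RR=W
after cmd 2 (t=25): FL=S FR=S RL=W RR=W
after cmd 3 (t=32): FL=W FR=S RL=W RR=W
after cmd 4 (t=51): FL=W FR=S RL=W RR=W
after cmd 5 (t=71): FL=S FR=S RL=W RR=W
after cmd 6 (t=75): FL=W FR=S RL=W RR=W
after cmd 7 (t=87): FL=W FR=W RL=S RR=S

start t=15: FL=W FR=W RL=S RR=S
cmd 1: advance +9 → t=24, phase=(7,1,12,15) → FL=S FR=S RL=W RR=W
cmd 2: advance +1 → t=25, phase=(8,2,13,16) → FL=S FR=S RL=W RR=W
cmd 3: advance +7 → t=32, phase=(15,9,20,23) → FL=W FR=S RL=W RR=W
cmd 4: advance +19 → t=51, phase=(10,4,15,18) → FL=W FR=S RL=W RR=W
cmd 5: advance +20 → t=71, phase=(6,0,11,14) → FL=S FR=S RL=W RR=W
cmd 6: advance +4 → t=75, phase=(10,4,15,18) → FL=W FR=S RL=W RR=W
cmd 7: advance +12 → t=87, phase=(22,16,3,6) → FL=W FR=W RL=S RR=S


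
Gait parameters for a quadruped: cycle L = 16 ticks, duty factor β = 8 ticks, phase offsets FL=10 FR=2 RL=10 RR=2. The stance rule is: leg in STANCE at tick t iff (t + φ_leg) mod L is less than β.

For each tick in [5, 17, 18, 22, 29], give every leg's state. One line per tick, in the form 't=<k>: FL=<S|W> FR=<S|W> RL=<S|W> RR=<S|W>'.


t=5: phase=(15,7,15,7) vs β=8 → FL=W FR=S RL=W RR=S
t=17: phase=(11,3,11,3) vs β=8 → FL=W FR=S RL=W RR=S
t=18: phase=(12,4,12,4) vs β=8 → FL=W FR=S RL=W RR=S
t=22: phase=(0,8,0,8) vs β=8 → FL=S FR=W RL=S RR=W
t=29: phase=(7,15,7,15) vs β=8 → FL=S FR=W RL=S RR=W

t=5: FL=W FR=S RL=W RR=S
t=17: FL=W FR=S RL=W RR=S
t=18: FL=W FR=S RL=W RR=S
t=22: FL=S FR=W RL=S RR=W
t=29: FL=S FR=W RL=S RR=W


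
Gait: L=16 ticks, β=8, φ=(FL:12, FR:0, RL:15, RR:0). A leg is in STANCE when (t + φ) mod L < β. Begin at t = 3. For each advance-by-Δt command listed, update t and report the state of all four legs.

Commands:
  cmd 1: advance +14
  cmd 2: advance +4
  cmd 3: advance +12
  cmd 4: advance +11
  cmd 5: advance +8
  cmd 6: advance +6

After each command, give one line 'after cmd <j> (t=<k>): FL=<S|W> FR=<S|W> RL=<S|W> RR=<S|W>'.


after cmd 1 (t=17): FL=W FR=S RL=S RR=S
after cmd 2 (t=21): FL=S FR=S RL=S RR=S
after cmd 3 (t=33): FL=W FR=S RL=S RR=S
after cmd 4 (t=44): FL=W FR=W RL=W RR=W
after cmd 5 (t=52): FL=S FR=S RL=S RR=S
after cmd 6 (t=58): FL=S FR=W RL=W RR=W

start t=3: FL=W FR=S RL=S RR=S
cmd 1: advance +14 → t=17, phase=(13,1,0,1) → FL=W FR=S RL=S RR=S
cmd 2: advance +4 → t=21, phase=(1,5,4,5) → FL=S FR=S RL=S RR=S
cmd 3: advance +12 → t=33, phase=(13,1,0,1) → FL=W FR=S RL=S RR=S
cmd 4: advance +11 → t=44, phase=(8,12,11,12) → FL=W FR=W RL=W RR=W
cmd 5: advance +8 → t=52, phase=(0,4,3,4) → FL=S FR=S RL=S RR=S
cmd 6: advance +6 → t=58, phase=(6,10,9,10) → FL=S FR=W RL=W RR=W


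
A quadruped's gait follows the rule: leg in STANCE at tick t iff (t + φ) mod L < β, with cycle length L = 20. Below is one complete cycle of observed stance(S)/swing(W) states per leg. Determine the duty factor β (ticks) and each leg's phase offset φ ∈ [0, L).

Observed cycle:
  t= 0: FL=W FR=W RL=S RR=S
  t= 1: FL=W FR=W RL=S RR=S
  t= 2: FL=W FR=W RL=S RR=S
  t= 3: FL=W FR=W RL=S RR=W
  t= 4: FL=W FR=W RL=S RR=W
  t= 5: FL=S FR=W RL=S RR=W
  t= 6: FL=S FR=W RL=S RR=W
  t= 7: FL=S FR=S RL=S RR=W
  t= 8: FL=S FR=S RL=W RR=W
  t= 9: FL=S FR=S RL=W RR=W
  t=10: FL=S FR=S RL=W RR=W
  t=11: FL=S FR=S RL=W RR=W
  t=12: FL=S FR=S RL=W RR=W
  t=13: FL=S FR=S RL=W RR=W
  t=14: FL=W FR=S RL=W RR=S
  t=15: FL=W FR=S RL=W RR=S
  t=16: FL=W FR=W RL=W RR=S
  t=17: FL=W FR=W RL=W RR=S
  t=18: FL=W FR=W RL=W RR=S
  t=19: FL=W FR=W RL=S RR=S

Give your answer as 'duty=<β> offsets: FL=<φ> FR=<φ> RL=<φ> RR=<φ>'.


duty=9 offsets: FL=15 FR=13 RL=1 RR=6

duty β = stance ticks per leg = 9
FL: stance ticks = 9; W→S at t=5 → φ=15
FR: stance ticks = 9; W→S at t=7 → φ=13
RL: stance ticks = 9; W→S at t=19 → φ=1
RR: stance ticks = 9; W→S at t=14 → φ=6


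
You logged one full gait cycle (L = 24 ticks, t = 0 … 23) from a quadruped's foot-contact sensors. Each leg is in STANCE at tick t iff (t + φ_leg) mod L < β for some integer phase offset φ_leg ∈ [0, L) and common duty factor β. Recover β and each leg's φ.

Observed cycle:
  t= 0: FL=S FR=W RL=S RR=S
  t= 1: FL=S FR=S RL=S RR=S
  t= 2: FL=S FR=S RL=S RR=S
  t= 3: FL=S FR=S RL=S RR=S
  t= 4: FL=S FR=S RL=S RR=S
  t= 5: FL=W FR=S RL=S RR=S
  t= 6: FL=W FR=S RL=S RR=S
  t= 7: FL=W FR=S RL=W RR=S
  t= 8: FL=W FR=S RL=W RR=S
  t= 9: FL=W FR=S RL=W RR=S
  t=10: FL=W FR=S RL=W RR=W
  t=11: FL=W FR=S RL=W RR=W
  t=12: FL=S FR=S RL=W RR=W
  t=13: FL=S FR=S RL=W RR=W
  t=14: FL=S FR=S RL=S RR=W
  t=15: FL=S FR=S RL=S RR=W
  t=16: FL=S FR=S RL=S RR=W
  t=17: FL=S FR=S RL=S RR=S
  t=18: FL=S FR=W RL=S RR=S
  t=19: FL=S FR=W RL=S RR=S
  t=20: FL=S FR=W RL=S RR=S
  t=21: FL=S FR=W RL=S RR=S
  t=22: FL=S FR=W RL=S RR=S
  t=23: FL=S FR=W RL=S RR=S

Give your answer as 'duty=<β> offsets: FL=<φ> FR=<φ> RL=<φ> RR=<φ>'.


duty=17 offsets: FL=12 FR=23 RL=10 RR=7

duty β = stance ticks per leg = 17
FL: stance ticks = 17; W→S at t=12 → φ=12
FR: stance ticks = 17; W→S at t=1 → φ=23
RL: stance ticks = 17; W→S at t=14 → φ=10
RR: stance ticks = 17; W→S at t=17 → φ=7


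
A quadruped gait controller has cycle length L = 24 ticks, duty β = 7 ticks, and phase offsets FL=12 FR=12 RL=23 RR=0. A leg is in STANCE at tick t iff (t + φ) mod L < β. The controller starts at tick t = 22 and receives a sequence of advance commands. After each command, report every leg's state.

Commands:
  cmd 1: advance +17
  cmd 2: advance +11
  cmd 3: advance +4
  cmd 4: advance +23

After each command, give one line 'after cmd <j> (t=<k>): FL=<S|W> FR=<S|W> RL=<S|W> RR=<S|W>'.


start t=22: FL=W FR=W RL=W RR=W
cmd 1: advance +17 → t=39, phase=(3,3,14,15) → FL=S FR=S RL=W RR=W
cmd 2: advance +11 → t=50, phase=(14,14,1,2) → FL=W FR=W RL=S RR=S
cmd 3: advance +4 → t=54, phase=(18,18,5,6) → FL=W FR=W RL=S RR=S
cmd 4: advance +23 → t=77, phase=(17,17,4,5) → FL=W FR=W RL=S RR=S

after cmd 1 (t=39): FL=S FR=S RL=W RR=W
after cmd 2 (t=50): FL=W FR=W RL=S RR=S
after cmd 3 (t=54): FL=W FR=W RL=S RR=S
after cmd 4 (t=77): FL=W FR=W RL=S RR=S


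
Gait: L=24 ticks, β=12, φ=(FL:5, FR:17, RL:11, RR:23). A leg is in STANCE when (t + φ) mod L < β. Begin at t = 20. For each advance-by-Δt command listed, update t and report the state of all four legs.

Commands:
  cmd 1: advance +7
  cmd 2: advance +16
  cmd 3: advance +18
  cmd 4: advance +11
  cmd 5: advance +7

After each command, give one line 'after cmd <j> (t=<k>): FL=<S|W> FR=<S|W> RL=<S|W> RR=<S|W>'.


start t=20: FL=S FR=W RL=S RR=W
cmd 1: advance +7 → t=27, phase=(8,20,14,2) → FL=S FR=W RL=W RR=S
cmd 2: advance +16 → t=43, phase=(0,12,6,18) → FL=S FR=W RL=S RR=W
cmd 3: advance +18 → t=61, phase=(18,6,0,12) → FL=W FR=S RL=S RR=W
cmd 4: advance +11 → t=72, phase=(5,17,11,23) → FL=S FR=W RL=S RR=W
cmd 5: advance +7 → t=79, phase=(12,0,18,6) → FL=W FR=S RL=W RR=S

after cmd 1 (t=27): FL=S FR=W RL=W RR=S
after cmd 2 (t=43): FL=S FR=W RL=S RR=W
after cmd 3 (t=61): FL=W FR=S RL=S RR=W
after cmd 4 (t=72): FL=S FR=W RL=S RR=W
after cmd 5 (t=79): FL=W FR=S RL=W RR=S


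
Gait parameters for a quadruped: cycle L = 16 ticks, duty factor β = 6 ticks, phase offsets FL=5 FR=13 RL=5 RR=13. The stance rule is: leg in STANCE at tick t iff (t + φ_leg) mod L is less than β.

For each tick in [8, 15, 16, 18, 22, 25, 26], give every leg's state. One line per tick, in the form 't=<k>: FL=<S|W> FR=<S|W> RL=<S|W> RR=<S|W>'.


t=8: phase=(13,5,13,5) vs β=6 → FL=W FR=S RL=W RR=S
t=15: phase=(4,12,4,12) vs β=6 → FL=S FR=W RL=S RR=W
t=16: phase=(5,13,5,13) vs β=6 → FL=S FR=W RL=S RR=W
t=18: phase=(7,15,7,15) vs β=6 → FL=W FR=W RL=W RR=W
t=22: phase=(11,3,11,3) vs β=6 → FL=W FR=S RL=W RR=S
t=25: phase=(14,6,14,6) vs β=6 → FL=W FR=W RL=W RR=W
t=26: phase=(15,7,15,7) vs β=6 → FL=W FR=W RL=W RR=W

t=8: FL=W FR=S RL=W RR=S
t=15: FL=S FR=W RL=S RR=W
t=16: FL=S FR=W RL=S RR=W
t=18: FL=W FR=W RL=W RR=W
t=22: FL=W FR=S RL=W RR=S
t=25: FL=W FR=W RL=W RR=W
t=26: FL=W FR=W RL=W RR=W


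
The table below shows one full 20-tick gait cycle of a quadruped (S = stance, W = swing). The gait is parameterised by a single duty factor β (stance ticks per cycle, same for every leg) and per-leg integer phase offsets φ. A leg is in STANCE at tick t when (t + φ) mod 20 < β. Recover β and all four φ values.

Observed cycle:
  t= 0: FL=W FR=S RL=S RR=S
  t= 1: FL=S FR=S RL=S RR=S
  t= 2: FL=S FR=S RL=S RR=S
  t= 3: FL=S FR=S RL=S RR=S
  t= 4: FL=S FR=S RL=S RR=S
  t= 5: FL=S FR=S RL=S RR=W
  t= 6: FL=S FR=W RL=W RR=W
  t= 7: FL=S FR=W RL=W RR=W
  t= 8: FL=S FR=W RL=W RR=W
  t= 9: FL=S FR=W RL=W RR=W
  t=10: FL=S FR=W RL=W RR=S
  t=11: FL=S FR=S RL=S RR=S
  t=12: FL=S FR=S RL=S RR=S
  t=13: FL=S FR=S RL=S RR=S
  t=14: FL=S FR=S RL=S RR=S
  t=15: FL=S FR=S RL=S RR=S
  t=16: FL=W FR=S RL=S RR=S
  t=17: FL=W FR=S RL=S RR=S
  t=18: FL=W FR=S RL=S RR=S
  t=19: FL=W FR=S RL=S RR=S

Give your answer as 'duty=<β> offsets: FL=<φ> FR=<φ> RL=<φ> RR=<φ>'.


duty=15 offsets: FL=19 FR=9 RL=9 RR=10

duty β = stance ticks per leg = 15
FL: stance ticks = 15; W→S at t=1 → φ=19
FR: stance ticks = 15; W→S at t=11 → φ=9
RL: stance ticks = 15; W→S at t=11 → φ=9
RR: stance ticks = 15; W→S at t=10 → φ=10


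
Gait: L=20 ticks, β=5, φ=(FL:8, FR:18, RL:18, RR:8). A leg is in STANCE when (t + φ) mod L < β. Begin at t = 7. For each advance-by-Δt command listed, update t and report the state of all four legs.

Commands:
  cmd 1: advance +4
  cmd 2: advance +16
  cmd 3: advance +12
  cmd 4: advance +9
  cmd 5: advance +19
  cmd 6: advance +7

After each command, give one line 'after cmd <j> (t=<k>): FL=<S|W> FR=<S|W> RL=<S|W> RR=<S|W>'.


start t=7: FL=W FR=W RL=W RR=W
cmd 1: advance +4 → t=11, phase=(19,9,9,19) → FL=W FR=W RL=W RR=W
cmd 2: advance +16 → t=27, phase=(15,5,5,15) → FL=W FR=W RL=W RR=W
cmd 3: advance +12 → t=39, phase=(7,17,17,7) → FL=W FR=W RL=W RR=W
cmd 4: advance +9 → t=48, phase=(16,6,6,16) → FL=W FR=W RL=W RR=W
cmd 5: advance +19 → t=67, phase=(15,5,5,15) → FL=W FR=W RL=W RR=W
cmd 6: advance +7 → t=74, phase=(2,12,12,2) → FL=S FR=W RL=W RR=S

after cmd 1 (t=11): FL=W FR=W RL=W RR=W
after cmd 2 (t=27): FL=W FR=W RL=W RR=W
after cmd 3 (t=39): FL=W FR=W RL=W RR=W
after cmd 4 (t=48): FL=W FR=W RL=W RR=W
after cmd 5 (t=67): FL=W FR=W RL=W RR=W
after cmd 6 (t=74): FL=S FR=W RL=W RR=S


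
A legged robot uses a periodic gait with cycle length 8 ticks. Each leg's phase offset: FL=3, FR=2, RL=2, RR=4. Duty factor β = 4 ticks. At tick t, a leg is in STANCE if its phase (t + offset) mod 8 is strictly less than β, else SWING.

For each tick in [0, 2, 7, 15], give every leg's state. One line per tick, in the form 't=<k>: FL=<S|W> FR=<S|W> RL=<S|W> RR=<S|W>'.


t=0: FL=S FR=S RL=S RR=W
t=2: FL=W FR=W RL=W RR=W
t=7: FL=S FR=S RL=S RR=S
t=15: FL=S FR=S RL=S RR=S

t=0: phase=(3,2,2,4) vs β=4 → FL=S FR=S RL=S RR=W
t=2: phase=(5,4,4,6) vs β=4 → FL=W FR=W RL=W RR=W
t=7: phase=(2,1,1,3) vs β=4 → FL=S FR=S RL=S RR=S
t=15: phase=(2,1,1,3) vs β=4 → FL=S FR=S RL=S RR=S


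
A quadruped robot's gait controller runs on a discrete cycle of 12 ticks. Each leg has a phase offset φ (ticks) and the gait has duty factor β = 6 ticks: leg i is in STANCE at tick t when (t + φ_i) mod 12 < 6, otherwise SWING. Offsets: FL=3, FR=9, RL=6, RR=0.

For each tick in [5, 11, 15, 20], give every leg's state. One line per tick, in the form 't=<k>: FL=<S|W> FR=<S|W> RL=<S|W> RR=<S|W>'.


t=5: phase=(8,2,11,5) vs β=6 → FL=W FR=S RL=W RR=S
t=11: phase=(2,8,5,11) vs β=6 → FL=S FR=W RL=S RR=W
t=15: phase=(6,0,9,3) vs β=6 → FL=W FR=S RL=W RR=S
t=20: phase=(11,5,2,8) vs β=6 → FL=W FR=S RL=S RR=W

t=5: FL=W FR=S RL=W RR=S
t=11: FL=S FR=W RL=S RR=W
t=15: FL=W FR=S RL=W RR=S
t=20: FL=W FR=S RL=S RR=W


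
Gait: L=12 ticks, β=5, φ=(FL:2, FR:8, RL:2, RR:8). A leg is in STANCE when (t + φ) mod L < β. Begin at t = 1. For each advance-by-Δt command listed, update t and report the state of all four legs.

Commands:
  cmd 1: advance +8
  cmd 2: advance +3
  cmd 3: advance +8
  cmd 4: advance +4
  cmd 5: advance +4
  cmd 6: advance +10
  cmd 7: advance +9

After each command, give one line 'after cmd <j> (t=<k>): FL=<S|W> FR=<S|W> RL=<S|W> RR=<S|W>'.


after cmd 1 (t=9): FL=W FR=W RL=W RR=W
after cmd 2 (t=12): FL=S FR=W RL=S RR=W
after cmd 3 (t=20): FL=W FR=S RL=W RR=S
after cmd 4 (t=24): FL=S FR=W RL=S RR=W
after cmd 5 (t=28): FL=W FR=S RL=W RR=S
after cmd 6 (t=38): FL=S FR=W RL=S RR=W
after cmd 7 (t=47): FL=S FR=W RL=S RR=W

start t=1: FL=S FR=W RL=S RR=W
cmd 1: advance +8 → t=9, phase=(11,5,11,5) → FL=W FR=W RL=W RR=W
cmd 2: advance +3 → t=12, phase=(2,8,2,8) → FL=S FR=W RL=S RR=W
cmd 3: advance +8 → t=20, phase=(10,4,10,4) → FL=W FR=S RL=W RR=S
cmd 4: advance +4 → t=24, phase=(2,8,2,8) → FL=S FR=W RL=S RR=W
cmd 5: advance +4 → t=28, phase=(6,0,6,0) → FL=W FR=S RL=W RR=S
cmd 6: advance +10 → t=38, phase=(4,10,4,10) → FL=S FR=W RL=S RR=W
cmd 7: advance +9 → t=47, phase=(1,7,1,7) → FL=S FR=W RL=S RR=W


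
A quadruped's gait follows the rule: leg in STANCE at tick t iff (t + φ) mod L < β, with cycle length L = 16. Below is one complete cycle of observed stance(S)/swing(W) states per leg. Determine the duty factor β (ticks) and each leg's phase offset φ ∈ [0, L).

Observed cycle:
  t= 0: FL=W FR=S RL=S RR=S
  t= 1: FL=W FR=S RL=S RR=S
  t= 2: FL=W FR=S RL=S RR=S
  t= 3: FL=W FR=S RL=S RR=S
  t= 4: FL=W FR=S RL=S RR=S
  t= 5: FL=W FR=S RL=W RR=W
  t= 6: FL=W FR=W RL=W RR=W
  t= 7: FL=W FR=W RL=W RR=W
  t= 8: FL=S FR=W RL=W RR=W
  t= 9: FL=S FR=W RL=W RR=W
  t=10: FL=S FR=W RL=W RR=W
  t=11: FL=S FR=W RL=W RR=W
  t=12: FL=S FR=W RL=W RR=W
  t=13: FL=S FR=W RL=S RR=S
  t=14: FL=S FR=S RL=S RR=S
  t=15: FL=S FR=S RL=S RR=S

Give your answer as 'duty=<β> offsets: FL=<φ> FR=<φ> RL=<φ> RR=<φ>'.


duty β = stance ticks per leg = 8
FL: stance ticks = 8; W→S at t=8 → φ=8
FR: stance ticks = 8; W→S at t=14 → φ=2
RL: stance ticks = 8; W→S at t=13 → φ=3
RR: stance ticks = 8; W→S at t=13 → φ=3

duty=8 offsets: FL=8 FR=2 RL=3 RR=3


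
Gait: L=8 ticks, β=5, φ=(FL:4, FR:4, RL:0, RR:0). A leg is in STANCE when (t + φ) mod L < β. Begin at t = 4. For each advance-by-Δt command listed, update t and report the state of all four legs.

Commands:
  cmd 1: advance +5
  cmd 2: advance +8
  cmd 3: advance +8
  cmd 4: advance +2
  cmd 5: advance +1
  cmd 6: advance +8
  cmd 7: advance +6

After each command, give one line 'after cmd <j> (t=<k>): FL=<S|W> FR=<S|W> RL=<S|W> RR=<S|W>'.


start t=4: FL=S FR=S RL=S RR=S
cmd 1: advance +5 → t=9, phase=(5,5,1,1) → FL=W FR=W RL=S RR=S
cmd 2: advance +8 → t=17, phase=(5,5,1,1) → FL=W FR=W RL=S RR=S
cmd 3: advance +8 → t=25, phase=(5,5,1,1) → FL=W FR=W RL=S RR=S
cmd 4: advance +2 → t=27, phase=(7,7,3,3) → FL=W FR=W RL=S RR=S
cmd 5: advance +1 → t=28, phase=(0,0,4,4) → FL=S FR=S RL=S RR=S
cmd 6: advance +8 → t=36, phase=(0,0,4,4) → FL=S FR=S RL=S RR=S
cmd 7: advance +6 → t=42, phase=(6,6,2,2) → FL=W FR=W RL=S RR=S

after cmd 1 (t=9): FL=W FR=W RL=S RR=S
after cmd 2 (t=17): FL=W FR=W RL=S RR=S
after cmd 3 (t=25): FL=W FR=W RL=S RR=S
after cmd 4 (t=27): FL=W FR=W RL=S RR=S
after cmd 5 (t=28): FL=S FR=S RL=S RR=S
after cmd 6 (t=36): FL=S FR=S RL=S RR=S
after cmd 7 (t=42): FL=W FR=W RL=S RR=S


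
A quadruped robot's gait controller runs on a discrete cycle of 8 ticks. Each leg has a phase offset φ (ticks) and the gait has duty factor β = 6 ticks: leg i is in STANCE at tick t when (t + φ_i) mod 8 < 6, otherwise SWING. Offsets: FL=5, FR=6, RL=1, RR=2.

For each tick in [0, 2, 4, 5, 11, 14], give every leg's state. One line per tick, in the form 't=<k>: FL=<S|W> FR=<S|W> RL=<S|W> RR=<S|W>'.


t=0: phase=(5,6,1,2) vs β=6 → FL=S FR=W RL=S RR=S
t=2: phase=(7,0,3,4) vs β=6 → FL=W FR=S RL=S RR=S
t=4: phase=(1,2,5,6) vs β=6 → FL=S FR=S RL=S RR=W
t=5: phase=(2,3,6,7) vs β=6 → FL=S FR=S RL=W RR=W
t=11: phase=(0,1,4,5) vs β=6 → FL=S FR=S RL=S RR=S
t=14: phase=(3,4,7,0) vs β=6 → FL=S FR=S RL=W RR=S

t=0: FL=S FR=W RL=S RR=S
t=2: FL=W FR=S RL=S RR=S
t=4: FL=S FR=S RL=S RR=W
t=5: FL=S FR=S RL=W RR=W
t=11: FL=S FR=S RL=S RR=S
t=14: FL=S FR=S RL=W RR=S


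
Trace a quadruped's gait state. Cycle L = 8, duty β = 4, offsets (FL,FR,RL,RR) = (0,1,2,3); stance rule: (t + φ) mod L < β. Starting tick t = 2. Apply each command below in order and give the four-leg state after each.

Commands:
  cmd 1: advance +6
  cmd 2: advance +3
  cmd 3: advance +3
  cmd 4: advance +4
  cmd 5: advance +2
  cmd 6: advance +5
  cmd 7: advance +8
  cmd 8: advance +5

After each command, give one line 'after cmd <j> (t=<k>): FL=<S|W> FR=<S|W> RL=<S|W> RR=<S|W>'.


start t=2: FL=S FR=S RL=W RR=W
cmd 1: advance +6 → t=8, phase=(0,1,2,3) → FL=S FR=S RL=S RR=S
cmd 2: advance +3 → t=11, phase=(3,4,5,6) → FL=S FR=W RL=W RR=W
cmd 3: advance +3 → t=14, phase=(6,7,0,1) → FL=W FR=W RL=S RR=S
cmd 4: advance +4 → t=18, phase=(2,3,4,5) → FL=S FR=S RL=W RR=W
cmd 5: advance +2 → t=20, phase=(4,5,6,7) → FL=W FR=W RL=W RR=W
cmd 6: advance +5 → t=25, phase=(1,2,3,4) → FL=S FR=S RL=S RR=W
cmd 7: advance +8 → t=33, phase=(1,2,3,4) → FL=S FR=S RL=S RR=W
cmd 8: advance +5 → t=38, phase=(6,7,0,1) → FL=W FR=W RL=S RR=S

after cmd 1 (t=8): FL=S FR=S RL=S RR=S
after cmd 2 (t=11): FL=S FR=W RL=W RR=W
after cmd 3 (t=14): FL=W FR=W RL=S RR=S
after cmd 4 (t=18): FL=S FR=S RL=W RR=W
after cmd 5 (t=20): FL=W FR=W RL=W RR=W
after cmd 6 (t=25): FL=S FR=S RL=S RR=W
after cmd 7 (t=33): FL=S FR=S RL=S RR=W
after cmd 8 (t=38): FL=W FR=W RL=S RR=S
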